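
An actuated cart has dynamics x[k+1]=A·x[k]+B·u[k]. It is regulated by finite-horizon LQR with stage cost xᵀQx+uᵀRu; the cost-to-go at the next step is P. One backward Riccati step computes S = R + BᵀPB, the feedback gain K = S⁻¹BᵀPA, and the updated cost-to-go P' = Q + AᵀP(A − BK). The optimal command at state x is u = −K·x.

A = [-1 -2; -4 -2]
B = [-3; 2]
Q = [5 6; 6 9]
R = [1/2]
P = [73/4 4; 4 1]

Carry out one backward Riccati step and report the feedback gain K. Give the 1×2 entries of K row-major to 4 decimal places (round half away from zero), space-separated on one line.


BᵀP = [-46.7500 -10.0000]
S = R + BᵀPB = [1/2] + [120.2500] = [120.7500]
BᵀPA = [86.7500 113.5000]
K = S⁻¹·BᵀPA = [0.7184 0.9400]
A−BK = [1.1553 0.8199; -5.4369 -3.8799]
AᵀP(A−BK) = [3.9265 2.9586; 2.9586 2.3147]
P' = Q + AᵀP(A−BK) = [8.9265 8.9586; 8.9586 11.3147]
tr(P') = 20.2412

0.7184 0.9400


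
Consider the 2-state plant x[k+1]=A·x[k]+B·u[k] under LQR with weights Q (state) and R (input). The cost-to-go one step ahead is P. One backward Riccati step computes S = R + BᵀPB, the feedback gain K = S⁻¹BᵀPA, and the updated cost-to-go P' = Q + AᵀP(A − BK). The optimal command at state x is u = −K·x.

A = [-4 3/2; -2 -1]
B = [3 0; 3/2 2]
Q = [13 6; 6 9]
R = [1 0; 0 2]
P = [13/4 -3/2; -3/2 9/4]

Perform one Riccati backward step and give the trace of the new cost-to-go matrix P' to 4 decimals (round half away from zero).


25.1964

BᵀP = [7.5000 -1.1250; -3.0000 4.5000]
S = R + BᵀPB = [1 0; 0 2] + [20.8125 -2.2500; -2.2500 9.0000] = [21.8125 -2.2500; -2.2500 11.0000]
BᵀPA = [-27.7500 12.3750; 3.0000 -9.0000]
K = S⁻¹·BᵀPA = [-1.2709 0.4933; 0.0128 -0.7173]
A−BK = [-0.1873 0.0200; -0.1192 -0.3055]
AᵀP(A−BK) = [1.6945 -0.6578; -0.6578 1.5019]
P' = Q + AᵀP(A−BK) = [14.6945 5.3422; 5.3422 10.5019]
tr(P') = 25.1964


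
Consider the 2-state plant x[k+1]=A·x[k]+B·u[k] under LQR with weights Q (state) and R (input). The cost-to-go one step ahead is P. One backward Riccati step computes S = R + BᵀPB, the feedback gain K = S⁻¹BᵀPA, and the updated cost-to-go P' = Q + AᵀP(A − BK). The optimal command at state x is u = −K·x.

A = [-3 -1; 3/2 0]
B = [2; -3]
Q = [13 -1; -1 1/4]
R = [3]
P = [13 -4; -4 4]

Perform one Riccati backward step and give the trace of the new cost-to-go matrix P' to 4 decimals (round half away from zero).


BᵀP = [38.0000 -20.0000]
S = R + BᵀPB = [3] + [136.0000] = [139.0000]
BᵀPA = [-144.0000 -38.0000]
K = S⁻¹·BᵀPA = [-1.0360 -0.2734]
A−BK = [-0.9281 -0.4532; -1.6079 -0.8201]
AᵀP(A−BK) = [12.8201 5.6331; 5.6331 2.6115]
P' = Q + AᵀP(A−BK) = [25.8201 4.6331; 4.6331 2.8615]
tr(P') = 28.6817

28.6817


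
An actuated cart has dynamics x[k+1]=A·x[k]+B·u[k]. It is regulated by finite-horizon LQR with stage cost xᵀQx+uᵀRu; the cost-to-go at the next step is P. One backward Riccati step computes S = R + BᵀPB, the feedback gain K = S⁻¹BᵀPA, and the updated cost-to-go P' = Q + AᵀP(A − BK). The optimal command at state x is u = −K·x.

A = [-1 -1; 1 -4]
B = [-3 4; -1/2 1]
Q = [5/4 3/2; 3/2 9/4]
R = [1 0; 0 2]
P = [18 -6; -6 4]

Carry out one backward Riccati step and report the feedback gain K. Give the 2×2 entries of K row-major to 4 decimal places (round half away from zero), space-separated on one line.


0.5490 -0.9895 0.0699 -0.6993

BᵀP = [-51.0000 16.0000; 66.0000 -20.0000]
S = R + BᵀPB = [1 0; 0 2] + [145.0000 -188.0000; -188.0000 244.0000] = [146.0000 -188.0000; -188.0000 246.0000]
BᵀPA = [67.0000 -13.0000; -86.0000 14.0000]
K = S⁻¹·BᵀPA = [0.5490 -0.9895; 0.0699 -0.6993]
A−BK = [0.3671 -1.1713; 1.2045 -3.7955]
AᵀP(A−BK) = [3.2343 -9.8427; -9.8427 30.9266]
P' = Q + AᵀP(A−BK) = [4.4843 -8.3427; -8.3427 33.1766]
tr(P') = 37.6608


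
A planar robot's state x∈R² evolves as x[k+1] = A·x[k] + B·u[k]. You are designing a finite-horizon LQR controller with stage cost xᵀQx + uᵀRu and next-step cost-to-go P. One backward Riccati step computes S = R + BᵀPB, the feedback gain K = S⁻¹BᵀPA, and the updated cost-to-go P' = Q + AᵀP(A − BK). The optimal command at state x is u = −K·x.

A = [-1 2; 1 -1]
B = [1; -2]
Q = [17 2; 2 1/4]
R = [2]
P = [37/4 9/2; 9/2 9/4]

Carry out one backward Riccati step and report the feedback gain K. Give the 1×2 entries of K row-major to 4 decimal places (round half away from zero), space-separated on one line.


-0.1111 0.2222

BᵀP = [0.2500 0.0000]
S = R + BᵀPB = [2] + [0.2500] = [2.2500]
BᵀPA = [-0.2500 0.5000]
K = S⁻¹·BᵀPA = [-0.1111 0.2222]
A−BK = [-0.8889 1.7778; 0.7778 -0.5556]
AᵀP(A−BK) = [2.4722 -7.1944; -7.1944 21.1389]
P' = Q + AᵀP(A−BK) = [19.4722 -5.1944; -5.1944 21.3889]
tr(P') = 40.8611


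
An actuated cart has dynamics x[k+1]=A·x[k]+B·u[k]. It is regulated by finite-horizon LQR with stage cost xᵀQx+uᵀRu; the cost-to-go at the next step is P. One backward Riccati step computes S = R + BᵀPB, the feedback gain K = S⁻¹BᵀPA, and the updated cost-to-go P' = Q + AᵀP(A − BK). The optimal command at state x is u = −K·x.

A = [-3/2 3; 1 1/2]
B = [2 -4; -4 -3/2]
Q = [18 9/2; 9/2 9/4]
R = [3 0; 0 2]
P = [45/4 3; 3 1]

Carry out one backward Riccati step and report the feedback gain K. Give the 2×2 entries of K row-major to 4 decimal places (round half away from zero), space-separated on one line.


-0.1966 0.1147 0.2357 -0.6815

BᵀP = [10.5000 2.0000; -49.5000 -13.5000]
S = R + BᵀPB = [3 0; 0 2] + [13.0000 -45.0000; -45.0000 218.2500] = [16.0000 -45.0000; -45.0000 220.2500]
BᵀPA = [-13.7500 32.5000; 60.7500 -155.2500]
K = S⁻¹·BᵀPA = [-0.1966 0.1147; 0.2357 -0.6815]
A−BK = [-0.1642 0.0449; 0.5671 -0.0635]
AᵀP(A−BK) = [0.2932 -0.4001; -0.4001 0.9778]
P' = Q + AᵀP(A−BK) = [18.2932 4.0999; 4.0999 3.2278]
tr(P') = 21.5210


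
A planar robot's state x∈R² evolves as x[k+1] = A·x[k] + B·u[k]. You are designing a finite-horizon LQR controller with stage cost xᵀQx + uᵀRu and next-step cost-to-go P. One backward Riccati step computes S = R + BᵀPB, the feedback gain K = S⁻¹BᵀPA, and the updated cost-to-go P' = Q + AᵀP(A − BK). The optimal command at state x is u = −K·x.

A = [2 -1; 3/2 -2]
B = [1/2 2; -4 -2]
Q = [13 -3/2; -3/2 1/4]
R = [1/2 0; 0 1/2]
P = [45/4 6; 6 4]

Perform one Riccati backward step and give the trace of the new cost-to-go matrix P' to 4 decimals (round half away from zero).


BᵀP = [-18.3750 -13.0000; 10.5000 4.0000]
S = R + BᵀPB = [1/2 0; 0 1/2] + [42.8125 -10.7500; -10.7500 13.0000] = [43.3125 -10.7500; -10.7500 13.5000]
BᵀPA = [-56.2500 44.3750; 27.0000 -18.5000]
K = S⁻¹·BᵀPA = [-0.9999 0.8530; 1.2038 -0.6911]
A−BK = [0.0925 -0.0442; -0.0922 0.0297]
AᵀP(A−BK) = [1.2523 -0.8585; -0.8585 0.6124]
P' = Q + AᵀP(A−BK) = [14.2523 -2.3585; -2.3585 0.8624]
tr(P') = 15.1147

15.1147


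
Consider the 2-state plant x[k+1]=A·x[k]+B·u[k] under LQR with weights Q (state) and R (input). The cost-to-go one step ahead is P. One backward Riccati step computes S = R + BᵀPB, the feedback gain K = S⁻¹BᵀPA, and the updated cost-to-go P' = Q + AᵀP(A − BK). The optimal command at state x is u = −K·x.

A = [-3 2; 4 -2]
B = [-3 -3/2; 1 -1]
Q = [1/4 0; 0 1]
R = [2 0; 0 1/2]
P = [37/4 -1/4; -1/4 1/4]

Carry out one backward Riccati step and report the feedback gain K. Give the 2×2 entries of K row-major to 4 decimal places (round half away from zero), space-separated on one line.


1.0419 -0.6140 -0.0646 -0.1118

BᵀP = [-28.0000 1.0000; -13.6250 0.1250]
S = R + BᵀPB = [2 0; 0 1/2] + [85.0000 41.0000; 41.0000 20.3125] = [87.0000 41.0000; 41.0000 20.8125]
BᵀPA = [88.0000 -58.0000; 41.3750 -27.5000]
K = S⁻¹·BᵀPA = [1.0419 -0.6140; -0.0646 -0.1118]
A−BK = [0.0289 -0.0096; 2.8935 -1.4978]
AᵀP(A−BK) = [4.2323 -2.3441; -2.3441 1.3147]
P' = Q + AᵀP(A−BK) = [4.4823 -2.3441; -2.3441 2.3147]
tr(P') = 6.7970


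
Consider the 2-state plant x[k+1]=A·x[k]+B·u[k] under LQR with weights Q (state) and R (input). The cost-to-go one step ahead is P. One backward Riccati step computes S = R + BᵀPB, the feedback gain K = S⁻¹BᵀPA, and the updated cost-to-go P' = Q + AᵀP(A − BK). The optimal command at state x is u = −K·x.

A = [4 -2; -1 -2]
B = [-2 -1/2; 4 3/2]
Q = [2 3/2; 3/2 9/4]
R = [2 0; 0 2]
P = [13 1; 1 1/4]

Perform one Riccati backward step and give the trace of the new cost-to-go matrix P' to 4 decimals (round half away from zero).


BᵀP = [-22.0000 -1.0000; -5.0000 -0.1250]
S = R + BᵀPB = [2 0; 0 2] + [40.0000 9.5000; 9.5000 2.3125] = [42.0000 9.5000; 9.5000 4.3125]
BᵀPA = [-87.0000 46.0000; -19.8750 10.2500]
K = S⁻¹·BᵀPA = [-2.0509 1.1114; -0.0908 -0.0715]
A−BK = [-0.1472 0.1871; 7.3398 -6.3384]
AᵀP(A−BK) = [20.0179 -14.2283; -14.2283 10.6080]
P' = Q + AᵀP(A−BK) = [22.0179 -12.7283; -12.7283 12.8580]
tr(P') = 34.8759

34.8759


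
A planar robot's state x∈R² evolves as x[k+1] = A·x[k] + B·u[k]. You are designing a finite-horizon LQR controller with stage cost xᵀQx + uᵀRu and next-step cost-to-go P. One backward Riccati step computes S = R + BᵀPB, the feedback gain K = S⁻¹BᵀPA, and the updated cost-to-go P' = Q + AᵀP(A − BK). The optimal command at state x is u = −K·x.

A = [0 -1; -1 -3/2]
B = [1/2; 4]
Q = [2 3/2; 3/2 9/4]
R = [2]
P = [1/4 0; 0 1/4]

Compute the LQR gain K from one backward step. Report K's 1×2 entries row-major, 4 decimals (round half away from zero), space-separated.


-0.1649 -0.2680

BᵀP = [0.1250 1.0000]
S = R + BᵀPB = [2] + [4.0625] = [6.0625]
BᵀPA = [-1.0000 -1.6250]
K = S⁻¹·BᵀPA = [-0.1649 -0.2680]
A−BK = [0.0825 -0.8660; -0.3402 -0.4278]
AᵀP(A−BK) = [0.0851 0.1070; 0.1070 0.3769]
P' = Q + AᵀP(A−BK) = [2.0851 1.6070; 1.6070 2.6269]
tr(P') = 4.7120


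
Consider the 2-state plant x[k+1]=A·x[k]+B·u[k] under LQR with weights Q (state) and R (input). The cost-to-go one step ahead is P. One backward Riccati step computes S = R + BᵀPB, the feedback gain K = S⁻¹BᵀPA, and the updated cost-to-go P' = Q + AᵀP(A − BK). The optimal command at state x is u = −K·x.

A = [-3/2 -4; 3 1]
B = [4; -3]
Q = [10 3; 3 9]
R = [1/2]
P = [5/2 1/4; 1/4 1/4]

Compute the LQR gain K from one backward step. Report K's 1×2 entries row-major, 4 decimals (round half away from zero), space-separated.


-0.3571 -1.0000

BᵀP = [9.2500 0.2500]
S = R + BᵀPB = [1/2] + [36.2500] = [36.7500]
BᵀPA = [-13.1250 -36.7500]
K = S⁻¹·BᵀPA = [-0.3571 -1.0000]
A−BK = [-0.0714 0.0000; 1.9286 -2.0000]
AᵀP(A−BK) = [0.9375 -0.7500; -0.7500 1.5000]
P' = Q + AᵀP(A−BK) = [10.9375 2.2500; 2.2500 10.5000]
tr(P') = 21.4375


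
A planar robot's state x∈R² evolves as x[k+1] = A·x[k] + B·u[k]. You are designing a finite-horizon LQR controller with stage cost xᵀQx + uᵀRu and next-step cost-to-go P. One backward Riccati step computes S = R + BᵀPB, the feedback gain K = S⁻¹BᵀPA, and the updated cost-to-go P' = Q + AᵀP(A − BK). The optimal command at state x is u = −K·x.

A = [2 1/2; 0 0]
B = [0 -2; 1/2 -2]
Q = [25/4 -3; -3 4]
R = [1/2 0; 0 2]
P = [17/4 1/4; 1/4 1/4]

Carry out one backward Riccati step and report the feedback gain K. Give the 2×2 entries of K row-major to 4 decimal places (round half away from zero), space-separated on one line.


BᵀP = [0.1250 0.1250; -9.0000 -1.0000]
S = R + BᵀPB = [1/2 0; 0 2] + [0.0625 -0.5000; -0.5000 20.0000] = [0.5625 -0.5000; -0.5000 22.0000]
BᵀPA = [0.2500 0.0625; -18.0000 -4.5000]
K = S⁻¹·BᵀPA = [-0.2887 -0.0722; -0.8247 -0.2062]
A−BK = [0.3505 0.0876; -1.5052 -0.3763]
AᵀP(A−BK) = [2.2268 0.5567; 0.5567 0.1392]
P' = Q + AᵀP(A−BK) = [8.4768 -2.4433; -2.4433 4.1392]
tr(P') = 12.6160

-0.2887 -0.0722 -0.8247 -0.2062


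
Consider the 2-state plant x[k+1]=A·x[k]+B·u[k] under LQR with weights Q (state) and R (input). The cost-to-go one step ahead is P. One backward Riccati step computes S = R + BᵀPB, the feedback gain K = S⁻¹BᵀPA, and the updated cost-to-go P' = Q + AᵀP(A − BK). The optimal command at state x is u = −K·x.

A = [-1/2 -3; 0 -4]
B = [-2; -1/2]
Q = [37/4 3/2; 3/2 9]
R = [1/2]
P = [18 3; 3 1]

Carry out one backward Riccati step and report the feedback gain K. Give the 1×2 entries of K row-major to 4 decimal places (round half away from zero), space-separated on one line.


0.2381 1.7587

BᵀP = [-37.5000 -6.5000]
S = R + BᵀPB = [1/2] + [78.2500] = [78.7500]
BᵀPA = [18.7500 138.5000]
K = S⁻¹·BᵀPA = [0.2381 1.7587]
A−BK = [-0.0238 0.5175; 0.1190 -3.1206]
AᵀP(A−BK) = [0.0357 0.0238; 0.0238 6.4159]
P' = Q + AᵀP(A−BK) = [9.2857 1.5238; 1.5238 15.4159]
tr(P') = 24.7016


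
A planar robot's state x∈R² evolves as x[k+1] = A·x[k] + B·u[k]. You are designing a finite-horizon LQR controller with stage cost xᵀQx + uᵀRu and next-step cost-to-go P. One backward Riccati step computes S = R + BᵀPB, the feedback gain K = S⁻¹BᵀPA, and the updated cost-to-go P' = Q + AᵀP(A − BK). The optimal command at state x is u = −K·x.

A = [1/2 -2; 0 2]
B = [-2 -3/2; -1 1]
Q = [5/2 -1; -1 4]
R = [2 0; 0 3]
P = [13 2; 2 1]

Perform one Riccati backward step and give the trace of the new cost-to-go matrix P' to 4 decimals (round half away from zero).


10.1254

BᵀP = [-28.0000 -5.0000; -17.5000 -2.0000]
S = R + BᵀPB = [2 0; 0 3] + [61.0000 37.0000; 37.0000 24.2500] = [63.0000 37.0000; 37.0000 27.2500]
BᵀPA = [-14.0000 46.0000; -8.7500 31.0000]
K = S⁻¹·BᵀPA = [-0.1661 0.3063; -0.0956 0.7218]
A−BK = [0.0244 -0.3048; -0.0705 1.5845]
AᵀP(A−BK) = [0.0884 -0.3968; -0.3968 3.5370]
P' = Q + AᵀP(A−BK) = [2.5884 -1.3968; -1.3968 7.5370]
tr(P') = 10.1254


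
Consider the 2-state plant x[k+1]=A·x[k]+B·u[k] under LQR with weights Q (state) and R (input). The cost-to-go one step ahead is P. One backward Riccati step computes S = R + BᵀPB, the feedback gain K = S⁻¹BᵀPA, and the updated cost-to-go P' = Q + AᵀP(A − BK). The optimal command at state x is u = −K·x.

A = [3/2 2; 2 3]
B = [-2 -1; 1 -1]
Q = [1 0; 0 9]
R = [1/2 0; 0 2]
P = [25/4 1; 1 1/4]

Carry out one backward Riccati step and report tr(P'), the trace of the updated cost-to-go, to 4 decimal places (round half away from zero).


BᵀP = [-11.5000 -1.7500; -7.2500 -1.2500]
S = R + BᵀPB = [1/2 0; 0 2] + [21.2500 13.2500; 13.2500 8.5000] = [21.7500 13.2500; 13.2500 10.5000]
BᵀPA = [-20.7500 -28.2500; -13.3750 -18.2500]
K = S⁻¹·BᵀPA = [-0.7698 -1.0379; -0.3024 -0.4284]
A−BK = [-0.3420 -0.5041; 2.4675 3.6095]
AᵀP(A−BK) = [1.0445 1.4843; 1.4843 2.1118]
P' = Q + AᵀP(A−BK) = [2.0445 1.4843; 1.4843 11.1118]
tr(P') = 13.1564

13.1564


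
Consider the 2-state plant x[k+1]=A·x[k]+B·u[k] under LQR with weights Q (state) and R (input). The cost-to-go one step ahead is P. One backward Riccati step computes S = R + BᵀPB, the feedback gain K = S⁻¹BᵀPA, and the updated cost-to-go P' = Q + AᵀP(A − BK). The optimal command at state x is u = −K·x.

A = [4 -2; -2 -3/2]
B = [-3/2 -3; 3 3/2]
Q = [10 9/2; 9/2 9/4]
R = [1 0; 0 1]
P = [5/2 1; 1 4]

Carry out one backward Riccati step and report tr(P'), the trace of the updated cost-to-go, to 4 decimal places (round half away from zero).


BᵀP = [-0.7500 10.5000; -6.0000 3.0000]
S = R + BᵀPB = [1 0; 0 1] + [32.6250 18.0000; 18.0000 22.5000] = [33.6250 18.0000; 18.0000 23.5000]
BᵀPA = [-24.0000 -14.2500; -30.0000 7.5000]
K = S⁻¹·BᵀPA = [-0.0515 -1.0079; -1.2372 1.0912]
A−BK = [0.2113 -0.2384; 0.0102 -0.1130]
AᵀP(A−BK) = [1.6496 -1.4549; -1.4549 2.4535]
P' = Q + AᵀP(A−BK) = [11.6496 3.0451; 3.0451 4.7035]
tr(P') = 16.3531

16.3531


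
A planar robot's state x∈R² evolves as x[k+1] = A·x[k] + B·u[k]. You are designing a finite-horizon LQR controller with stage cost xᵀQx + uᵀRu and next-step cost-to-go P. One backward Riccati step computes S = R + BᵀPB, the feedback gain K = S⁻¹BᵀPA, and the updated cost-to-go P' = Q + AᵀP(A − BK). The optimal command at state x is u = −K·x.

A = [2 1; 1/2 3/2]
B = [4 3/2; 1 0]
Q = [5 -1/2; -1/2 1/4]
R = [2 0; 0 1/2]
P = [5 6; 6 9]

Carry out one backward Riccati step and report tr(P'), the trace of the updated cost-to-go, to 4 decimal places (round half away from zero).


7.8447

BᵀP = [26.0000 33.0000; 7.5000 9.0000]
S = R + BᵀPB = [2 0; 0 1/2] + [137.0000 39.0000; 39.0000 11.2500] = [139.0000 39.0000; 39.0000 11.7500]
BᵀPA = [68.5000 75.5000; 19.5000 21.0000]
K = S⁻¹·BᵀPA = [0.3953 0.6069; 0.3474 -0.2272]
A−BK = [-0.1024 -1.0869; 0.1047 0.8931]
AᵀP(A−BK) = [0.3953 0.6069; 0.6069 2.1993]
P' = Q + AᵀP(A−BK) = [5.3953 0.1069; 0.1069 2.4493]
tr(P') = 7.8447


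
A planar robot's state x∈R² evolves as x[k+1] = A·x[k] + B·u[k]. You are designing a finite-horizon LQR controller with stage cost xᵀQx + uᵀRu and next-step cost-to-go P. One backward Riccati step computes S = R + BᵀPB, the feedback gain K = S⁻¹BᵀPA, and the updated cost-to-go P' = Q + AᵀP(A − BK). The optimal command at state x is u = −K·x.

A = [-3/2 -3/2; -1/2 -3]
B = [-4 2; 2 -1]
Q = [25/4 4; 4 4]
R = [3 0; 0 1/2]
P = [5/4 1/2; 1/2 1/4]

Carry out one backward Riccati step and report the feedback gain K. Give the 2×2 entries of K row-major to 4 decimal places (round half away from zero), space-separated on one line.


0.1901 0.2958 -0.5704 -0.8873

BᵀP = [-4.0000 -1.5000; 2.0000 0.7500]
S = R + BᵀPB = [3 0; 0 1/2] + [13.0000 -6.5000; -6.5000 3.2500] = [16.0000 -6.5000; -6.5000 3.7500]
BᵀPA = [6.7500 10.5000; -3.3750 -5.2500]
K = S⁻¹·BᵀPA = [0.1901 0.2958; -0.5704 -0.8873]
A−BK = [0.4014 1.4577; -1.4507 -4.4789]
AᵀP(A−BK) = [0.4164 0.8213; 0.8213 1.7984]
P' = Q + AᵀP(A−BK) = [6.6664 4.8213; 4.8213 5.7984]
tr(P') = 12.4648


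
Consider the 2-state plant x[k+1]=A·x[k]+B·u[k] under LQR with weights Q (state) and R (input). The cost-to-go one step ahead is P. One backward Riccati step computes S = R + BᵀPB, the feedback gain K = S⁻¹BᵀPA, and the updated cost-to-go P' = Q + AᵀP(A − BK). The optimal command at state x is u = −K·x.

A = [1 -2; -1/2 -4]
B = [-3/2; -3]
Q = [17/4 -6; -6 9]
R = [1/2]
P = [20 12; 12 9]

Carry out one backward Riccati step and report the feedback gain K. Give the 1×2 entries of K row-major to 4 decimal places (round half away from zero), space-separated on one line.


BᵀP = [-66.0000 -45.0000]
S = R + BᵀPB = [1/2] + [234.0000] = [234.5000]
BᵀPA = [-43.5000 312.0000]
K = S⁻¹·BᵀPA = [-0.1855 1.3305]
A−BK = [0.7217 -0.0043; -1.0565 -0.0085]
AᵀP(A−BK) = [2.1807 -0.1237; -0.1237 0.8870]
P' = Q + AᵀP(A−BK) = [6.4307 -6.1237; -6.1237 9.8870]
tr(P') = 16.3177

-0.1855 1.3305


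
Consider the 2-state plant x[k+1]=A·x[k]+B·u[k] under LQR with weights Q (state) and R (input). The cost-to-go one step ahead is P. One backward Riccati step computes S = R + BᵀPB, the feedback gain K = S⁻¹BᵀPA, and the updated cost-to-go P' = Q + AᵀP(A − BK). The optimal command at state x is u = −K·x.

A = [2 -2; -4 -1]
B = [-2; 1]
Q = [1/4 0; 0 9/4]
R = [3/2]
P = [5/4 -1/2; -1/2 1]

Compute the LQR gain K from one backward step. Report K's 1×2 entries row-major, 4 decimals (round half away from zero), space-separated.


BᵀP = [-3.0000 2.0000]
S = R + BᵀPB = [3/2] + [8.0000] = [9.5000]
BᵀPA = [-14.0000 4.0000]
K = S⁻¹·BᵀPA = [-1.4737 0.4211]
A−BK = [-0.9474 -1.1579; -2.5263 -1.4211]
AᵀP(A−BK) = [8.3684 1.8947; 1.8947 2.3158]
P' = Q + AᵀP(A−BK) = [8.6184 1.8947; 1.8947 4.5658]
tr(P') = 13.1842

-1.4737 0.4211


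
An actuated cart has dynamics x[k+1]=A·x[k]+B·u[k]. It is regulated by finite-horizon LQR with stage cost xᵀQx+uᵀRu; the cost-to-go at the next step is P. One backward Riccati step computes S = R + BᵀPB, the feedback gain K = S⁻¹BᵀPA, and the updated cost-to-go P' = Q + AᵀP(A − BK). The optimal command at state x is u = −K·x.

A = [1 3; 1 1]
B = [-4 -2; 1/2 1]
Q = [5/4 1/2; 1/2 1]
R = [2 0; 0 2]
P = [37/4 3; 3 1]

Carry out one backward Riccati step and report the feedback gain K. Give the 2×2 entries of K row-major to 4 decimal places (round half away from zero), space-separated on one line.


-0.2910 -0.7249 -0.1138 -0.2989

BᵀP = [-35.5000 -11.5000; -15.5000 -5.0000]
S = R + BᵀPB = [2 0; 0 2] + [136.2500 59.5000; 59.5000 26.0000] = [138.2500 59.5000; 59.5000 28.0000]
BᵀPA = [-47.0000 -118.0000; -20.5000 -51.5000]
K = S⁻¹·BᵀPA = [-0.2910 -0.7249; -0.1138 -0.2989]
A−BK = [-0.3915 -0.4974; 1.2593 1.6614]
AᵀP(A−BK) = [0.2407 0.5529; 0.5529 1.3201]
P' = Q + AᵀP(A−BK) = [1.4907 1.0529; 1.0529 2.3201]
tr(P') = 3.8108


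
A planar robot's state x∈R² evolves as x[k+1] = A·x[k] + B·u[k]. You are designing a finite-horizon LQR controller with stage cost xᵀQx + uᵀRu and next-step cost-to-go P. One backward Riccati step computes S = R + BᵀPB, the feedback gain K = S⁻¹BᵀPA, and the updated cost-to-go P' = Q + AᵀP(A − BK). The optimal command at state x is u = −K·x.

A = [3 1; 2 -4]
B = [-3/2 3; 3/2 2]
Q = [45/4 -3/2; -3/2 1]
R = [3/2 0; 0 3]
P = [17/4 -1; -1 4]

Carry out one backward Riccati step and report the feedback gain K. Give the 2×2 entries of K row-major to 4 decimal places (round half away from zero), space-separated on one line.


-0.0250 -1.7295 0.9289 -0.5341

BᵀP = [-7.8750 7.5000; 10.7500 5.0000]
S = R + BᵀPB = [3/2 0; 0 3] + [23.0625 -8.6250; -8.6250 42.2500] = [24.5625 -8.6250; -8.6250 45.2500]
BᵀPA = [-8.6250 -37.8750; 42.2500 -9.2500]
K = S⁻¹·BᵀPA = [-0.0250 -1.7295; 0.9289 -0.5341]
A−BK = [0.1757 0.0080; 0.1795 -0.3376]
AᵀP(A−BK) = [2.7868 -1.6022; -1.6022 5.8040]
P' = Q + AᵀP(A−BK) = [14.0368 -3.1022; -3.1022 6.8040]
tr(P') = 20.8409


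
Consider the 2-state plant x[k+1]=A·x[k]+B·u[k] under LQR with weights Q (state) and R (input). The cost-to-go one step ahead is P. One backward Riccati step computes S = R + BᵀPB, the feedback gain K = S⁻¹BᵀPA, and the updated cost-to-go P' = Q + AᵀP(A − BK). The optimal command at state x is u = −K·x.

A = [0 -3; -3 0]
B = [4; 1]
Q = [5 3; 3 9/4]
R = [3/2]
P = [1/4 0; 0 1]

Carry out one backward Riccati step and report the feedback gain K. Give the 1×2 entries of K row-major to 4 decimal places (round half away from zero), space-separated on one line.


BᵀP = [1.0000 1.0000]
S = R + BᵀPB = [3/2] + [5.0000] = [6.5000]
BᵀPA = [-3.0000 -3.0000]
K = S⁻¹·BᵀPA = [-0.4615 -0.4615]
A−BK = [1.8462 -1.1538; -2.5385 0.4615]
AᵀP(A−BK) = [7.6154 -1.3846; -1.3846 0.8654]
P' = Q + AᵀP(A−BK) = [12.6154 1.6154; 1.6154 3.1154]
tr(P') = 15.7308

-0.4615 -0.4615


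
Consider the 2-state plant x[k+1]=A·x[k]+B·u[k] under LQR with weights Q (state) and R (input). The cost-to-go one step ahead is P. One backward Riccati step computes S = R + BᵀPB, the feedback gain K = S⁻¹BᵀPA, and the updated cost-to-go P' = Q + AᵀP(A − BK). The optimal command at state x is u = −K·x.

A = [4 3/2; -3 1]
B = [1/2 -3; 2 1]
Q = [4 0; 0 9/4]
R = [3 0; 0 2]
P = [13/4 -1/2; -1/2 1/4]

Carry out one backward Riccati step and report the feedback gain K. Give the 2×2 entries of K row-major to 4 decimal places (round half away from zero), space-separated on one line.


-0.1147 0.1461 -1.3460 -0.3880

BᵀP = [0.6250 0.2500; -10.2500 1.7500]
S = R + BᵀPB = [3 0; 0 2] + [0.8125 -1.6250; -1.6250 32.5000] = [3.8125 -1.6250; -1.6250 34.5000]
BᵀPA = [1.7500 1.1875; -46.2500 -13.6250]
K = S⁻¹·BᵀPA = [-0.1147 0.1461; -1.3460 -0.3880]
A−BK = [0.0194 0.2628; -1.4247 1.0959]
AᵀP(A−BK) = [4.1991 0.7972; 0.7972 0.6019]
P' = Q + AᵀP(A−BK) = [8.1991 0.7972; 0.7972 2.8519]
tr(P') = 11.0509


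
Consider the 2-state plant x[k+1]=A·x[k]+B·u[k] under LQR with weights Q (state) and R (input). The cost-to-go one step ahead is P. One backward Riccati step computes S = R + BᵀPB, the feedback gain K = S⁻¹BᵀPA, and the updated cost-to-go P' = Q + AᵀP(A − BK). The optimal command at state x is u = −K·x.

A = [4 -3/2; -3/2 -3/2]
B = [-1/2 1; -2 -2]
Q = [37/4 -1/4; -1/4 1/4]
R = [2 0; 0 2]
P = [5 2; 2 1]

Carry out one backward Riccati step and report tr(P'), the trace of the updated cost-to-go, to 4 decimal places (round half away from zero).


BᵀP = [-6.5000 -3.0000; 1.0000 0.0000]
S = R + BᵀPB = [2 0; 0 2] + [9.2500 -0.5000; -0.5000 1.0000] = [11.2500 -0.5000; -0.5000 3.0000]
BᵀPA = [-21.5000 14.2500; 4.0000 -1.5000]
K = S⁻¹·BᵀPA = [-1.8657 1.2537; 1.0224 -0.2910]
A−BK = [2.0448 -0.5821; -3.1866 0.4254]
AᵀP(A−BK) = [14.0485 -7.1306; -7.1306 4.1978]
P' = Q + AᵀP(A−BK) = [23.2985 -7.3806; -7.3806 4.4478]
tr(P') = 27.7463

27.7463


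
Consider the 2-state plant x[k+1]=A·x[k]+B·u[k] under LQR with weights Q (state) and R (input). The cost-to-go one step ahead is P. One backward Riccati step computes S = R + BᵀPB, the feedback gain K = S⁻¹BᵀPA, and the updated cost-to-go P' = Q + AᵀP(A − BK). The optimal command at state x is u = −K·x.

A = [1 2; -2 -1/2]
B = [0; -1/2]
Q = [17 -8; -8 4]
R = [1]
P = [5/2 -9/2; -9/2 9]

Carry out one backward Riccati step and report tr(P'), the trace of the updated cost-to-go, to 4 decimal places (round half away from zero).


BᵀP = [2.2500 -4.5000]
S = R + BᵀPB = [1] + [2.2500] = [3.2500]
BᵀPA = [11.2500 6.7500]
K = S⁻¹·BᵀPA = [3.4615 2.0769]
A−BK = [1.0000 2.0000; -0.2692 0.5385]
AᵀP(A−BK) = [17.5577 10.8846; 10.8846 7.2308]
P' = Q + AᵀP(A−BK) = [34.5577 2.8846; 2.8846 11.2308]
tr(P') = 45.7885

45.7885


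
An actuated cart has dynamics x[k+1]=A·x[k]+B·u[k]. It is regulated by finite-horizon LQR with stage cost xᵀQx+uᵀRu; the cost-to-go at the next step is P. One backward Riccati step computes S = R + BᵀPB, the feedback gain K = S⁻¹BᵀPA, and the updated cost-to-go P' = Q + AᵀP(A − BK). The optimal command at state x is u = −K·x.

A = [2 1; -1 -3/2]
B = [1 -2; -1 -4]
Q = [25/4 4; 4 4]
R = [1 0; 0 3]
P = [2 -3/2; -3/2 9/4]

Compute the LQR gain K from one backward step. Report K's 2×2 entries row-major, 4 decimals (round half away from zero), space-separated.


1.3300 0.9692 -0.0278 0.1412

BᵀP = [3.5000 -3.7500; 2.0000 -6.0000]
S = R + BᵀPB = [1 0; 0 3] + [7.2500 8.0000; 8.0000 20.0000] = [8.2500 8.0000; 8.0000 23.0000]
BᵀPA = [10.7500 9.1250; 10.0000 11.0000]
K = S⁻¹·BᵀPA = [1.3300 0.9692; -0.0278 0.1412]
A−BK = [0.6143 0.3131; 0.2187 0.0338]
AᵀP(A−BK) = [2.2306 1.5447; 1.5447 1.1660]
P' = Q + AᵀP(A−BK) = [8.4806 5.5447; 5.5447 5.1660]
tr(P') = 13.6466


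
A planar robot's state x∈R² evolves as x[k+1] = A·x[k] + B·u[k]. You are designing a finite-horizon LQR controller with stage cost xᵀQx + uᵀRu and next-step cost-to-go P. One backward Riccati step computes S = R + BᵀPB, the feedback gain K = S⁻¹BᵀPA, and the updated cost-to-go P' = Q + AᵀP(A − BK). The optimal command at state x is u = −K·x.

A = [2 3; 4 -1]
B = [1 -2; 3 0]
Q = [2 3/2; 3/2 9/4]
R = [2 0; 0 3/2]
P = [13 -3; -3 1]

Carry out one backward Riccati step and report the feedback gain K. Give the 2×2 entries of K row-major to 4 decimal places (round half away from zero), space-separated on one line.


BᵀP = [4.0000 0.0000; -26.0000 6.0000]
S = R + BᵀPB = [2 0; 0 3/2] + [4.0000 -8.0000; -8.0000 52.0000] = [6.0000 -8.0000; -8.0000 53.5000]
BᵀPA = [8.0000 12.0000; -28.0000 -84.0000]
K = S⁻¹·BᵀPA = [0.7938 -0.1167; -0.4047 -1.5875]
A−BK = [0.3969 -0.0584; 1.6187 -0.6498]
AᵀP(A−BK) = [2.3191 0.4825; 0.4825 4.0467]
P' = Q + AᵀP(A−BK) = [4.3191 1.9825; 1.9825 6.2967]
tr(P') = 10.6158

0.7938 -0.1167 -0.4047 -1.5875


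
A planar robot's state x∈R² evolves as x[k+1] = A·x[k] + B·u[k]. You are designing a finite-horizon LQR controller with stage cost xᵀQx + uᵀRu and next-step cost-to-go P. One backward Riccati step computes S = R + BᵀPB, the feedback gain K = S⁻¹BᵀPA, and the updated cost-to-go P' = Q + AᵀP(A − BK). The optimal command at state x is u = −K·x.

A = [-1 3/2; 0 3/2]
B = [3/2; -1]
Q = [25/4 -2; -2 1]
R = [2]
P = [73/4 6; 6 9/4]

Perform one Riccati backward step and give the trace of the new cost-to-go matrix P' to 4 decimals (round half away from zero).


16.7330

BᵀP = [21.3750 6.7500]
S = R + BᵀPB = [2] + [25.3125] = [27.3125]
BᵀPA = [-21.3750 42.1875]
K = S⁻¹·BᵀPA = [-0.7826 1.5446]
A−BK = [0.1739 -0.8169; -0.7826 3.0446]
AᵀP(A−BK) = [1.5217 -3.3587; -3.3587 7.9612]
P' = Q + AᵀP(A−BK) = [7.7717 -5.3587; -5.3587 8.9612]
tr(P') = 16.7330


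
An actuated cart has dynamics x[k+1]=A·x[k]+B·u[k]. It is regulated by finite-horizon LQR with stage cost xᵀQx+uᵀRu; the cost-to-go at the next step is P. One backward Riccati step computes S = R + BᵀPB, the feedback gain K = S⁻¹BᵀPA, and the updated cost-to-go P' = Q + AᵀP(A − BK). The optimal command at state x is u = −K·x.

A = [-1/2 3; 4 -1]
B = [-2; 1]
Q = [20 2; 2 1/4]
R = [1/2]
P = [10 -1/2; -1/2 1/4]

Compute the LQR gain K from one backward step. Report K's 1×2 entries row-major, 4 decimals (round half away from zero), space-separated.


0.3567 -1.4678

BᵀP = [-20.5000 1.2500]
S = R + BᵀPB = [1/2] + [42.2500] = [42.7500]
BᵀPA = [15.2500 -62.7500]
K = S⁻¹·BᵀPA = [0.3567 -1.4678]
A−BK = [0.2135 0.0643; 3.6433 0.4678]
AᵀP(A−BK) = [3.0599 0.1345; 0.1345 1.1433]
P' = Q + AᵀP(A−BK) = [23.0599 2.1345; 2.1345 1.3933]
tr(P') = 24.4532


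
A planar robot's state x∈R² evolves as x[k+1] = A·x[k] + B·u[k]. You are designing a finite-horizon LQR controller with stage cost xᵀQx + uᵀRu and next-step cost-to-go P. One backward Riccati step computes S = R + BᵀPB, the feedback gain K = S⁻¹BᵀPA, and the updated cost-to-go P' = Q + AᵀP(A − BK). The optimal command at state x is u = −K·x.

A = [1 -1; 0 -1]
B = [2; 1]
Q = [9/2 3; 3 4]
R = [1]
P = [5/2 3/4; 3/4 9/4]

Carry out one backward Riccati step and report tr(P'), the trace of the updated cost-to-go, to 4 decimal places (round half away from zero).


BᵀP = [5.7500 3.7500]
S = R + BᵀPB = [1] + [15.2500] = [16.2500]
BᵀPA = [5.7500 -9.5000]
K = S⁻¹·BᵀPA = [0.3538 -0.5846]
A−BK = [0.2923 0.1692; -0.3538 -0.4154]
AᵀP(A−BK) = [0.4654 0.1115; 0.1115 0.6962]
P' = Q + AᵀP(A−BK) = [4.9654 3.1115; 3.1115 4.6962]
tr(P') = 9.6615

9.6615


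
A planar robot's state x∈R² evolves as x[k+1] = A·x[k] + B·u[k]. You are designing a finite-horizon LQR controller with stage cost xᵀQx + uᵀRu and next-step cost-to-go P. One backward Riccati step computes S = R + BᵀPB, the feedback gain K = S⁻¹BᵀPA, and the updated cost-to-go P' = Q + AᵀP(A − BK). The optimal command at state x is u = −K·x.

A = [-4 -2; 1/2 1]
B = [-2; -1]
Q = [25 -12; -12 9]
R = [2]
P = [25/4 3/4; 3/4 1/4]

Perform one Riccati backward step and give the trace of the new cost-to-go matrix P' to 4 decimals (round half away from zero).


BᵀP = [-13.2500 -1.7500]
S = R + BᵀPB = [2] + [28.2500] = [30.2500]
BᵀPA = [52.1250 24.7500]
K = S⁻¹·BᵀPA = [1.7231 0.8182]
A−BK = [-0.5537 -0.3636; 2.2231 1.8182]
AᵀP(A−BK) = [7.2438 3.7273; 3.7273 2.0000]
P' = Q + AᵀP(A−BK) = [32.2438 -8.2727; -8.2727 11.0000]
tr(P') = 43.2438

43.2438


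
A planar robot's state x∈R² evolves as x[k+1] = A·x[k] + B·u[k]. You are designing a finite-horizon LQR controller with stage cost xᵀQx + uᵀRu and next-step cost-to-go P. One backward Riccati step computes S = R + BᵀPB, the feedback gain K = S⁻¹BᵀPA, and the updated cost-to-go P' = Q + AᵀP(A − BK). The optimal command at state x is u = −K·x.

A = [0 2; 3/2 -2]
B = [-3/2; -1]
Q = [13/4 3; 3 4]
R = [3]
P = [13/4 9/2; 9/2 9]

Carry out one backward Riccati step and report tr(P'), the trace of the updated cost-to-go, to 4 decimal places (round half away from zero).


BᵀP = [-9.3750 -15.7500]
S = R + BᵀPB = [3] + [29.8125] = [32.8125]
BᵀPA = [-23.6250 12.7500]
K = S⁻¹·BᵀPA = [-0.7200 0.3886]
A−BK = [-1.0800 2.5829; 0.7800 -1.6114]
AᵀP(A−BK) = [3.2400 -4.3200; -4.3200 8.0457]
P' = Q + AᵀP(A−BK) = [6.4900 -1.3200; -1.3200 12.0457]
tr(P') = 18.5357

18.5357


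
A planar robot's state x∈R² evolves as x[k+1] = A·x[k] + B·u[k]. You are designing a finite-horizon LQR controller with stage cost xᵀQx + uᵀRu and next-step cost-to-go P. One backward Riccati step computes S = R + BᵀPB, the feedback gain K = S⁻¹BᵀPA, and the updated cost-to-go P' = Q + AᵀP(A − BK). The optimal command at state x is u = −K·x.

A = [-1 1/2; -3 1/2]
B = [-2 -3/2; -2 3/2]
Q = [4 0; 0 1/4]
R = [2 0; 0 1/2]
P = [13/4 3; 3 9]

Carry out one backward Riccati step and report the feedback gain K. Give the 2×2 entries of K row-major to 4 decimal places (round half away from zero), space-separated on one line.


0.9706 -0.2408 -0.6786 0.0109

BᵀP = [-12.5000 -24.0000; -0.3750 9.0000]
S = R + BᵀPB = [2 0; 0 1/2] + [73.0000 -17.2500; -17.2500 14.0625] = [75.0000 -17.2500; -17.2500 14.5625]
BᵀPA = [84.5000 -18.2500; -26.6250 4.3125]
K = S⁻¹·BᵀPA = [0.9706 -0.2408; -0.6786 0.0109]
A−BK = [-0.0768 0.0346; -0.0409 0.0020]
AᵀP(A−BK) = [2.1674 -0.4853; -0.4853 0.1204]
P' = Q + AᵀP(A−BK) = [6.1674 -0.4853; -0.4853 0.3704]
tr(P') = 6.5378


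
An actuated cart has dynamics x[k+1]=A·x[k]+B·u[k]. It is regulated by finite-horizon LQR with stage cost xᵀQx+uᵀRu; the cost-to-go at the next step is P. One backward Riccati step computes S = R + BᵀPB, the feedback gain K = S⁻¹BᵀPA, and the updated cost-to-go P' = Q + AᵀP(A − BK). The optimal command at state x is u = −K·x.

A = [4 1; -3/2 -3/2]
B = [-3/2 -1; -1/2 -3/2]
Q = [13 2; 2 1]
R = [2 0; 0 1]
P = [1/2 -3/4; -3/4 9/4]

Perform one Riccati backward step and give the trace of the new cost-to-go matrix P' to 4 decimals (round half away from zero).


BᵀP = [-0.3750 0.0000; 0.6250 -2.6250]
S = R + BᵀPB = [2 0; 0 1] + [0.5625 0.3750; 0.3750 3.3125] = [2.5625 0.3750; 0.3750 4.3125]
BᵀPA = [-1.5000 -0.3750; 6.4375 4.5625]
K = S⁻¹·BᵀPA = [-0.8142 -0.3050; 1.5636 1.0845]
A−BK = [4.3423 1.6269; 0.4382 -0.0258]
AᵀP(A−BK) = [10.7759 5.2485; 5.2485 2.7501]
P' = Q + AᵀP(A−BK) = [23.7759 7.2485; 7.2485 3.7501]
tr(P') = 27.5260

27.5260


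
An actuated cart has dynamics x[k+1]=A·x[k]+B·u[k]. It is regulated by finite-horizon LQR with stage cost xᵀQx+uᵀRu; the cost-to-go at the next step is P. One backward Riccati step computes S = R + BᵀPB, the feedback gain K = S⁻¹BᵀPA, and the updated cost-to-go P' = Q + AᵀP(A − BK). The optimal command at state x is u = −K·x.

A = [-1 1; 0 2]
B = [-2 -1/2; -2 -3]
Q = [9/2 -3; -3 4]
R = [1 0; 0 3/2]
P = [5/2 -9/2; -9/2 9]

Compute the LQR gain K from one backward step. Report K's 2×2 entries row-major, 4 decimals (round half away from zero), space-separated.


BᵀP = [4.0000 -9.0000; 12.2500 -24.7500]
S = R + BᵀPB = [1 0; 0 3/2] + [10.0000 25.0000; 25.0000 68.1250] = [11.0000 25.0000; 25.0000 69.6250]
BᵀPA = [-4.0000 -14.0000; -12.2500 -37.2500]
K = S⁻¹·BᵀPA = [0.1970 -0.3088; -0.2467 -0.4241]
A−BK = [-0.7294 0.1704; -0.3461 0.1100]
AᵀP(A−BK) = [0.2662 0.0692; 0.0692 0.3780]
P' = Q + AᵀP(A−BK) = [4.7662 -2.9308; -2.9308 4.3780]
tr(P') = 9.1442

0.1970 -0.3088 -0.2467 -0.4241


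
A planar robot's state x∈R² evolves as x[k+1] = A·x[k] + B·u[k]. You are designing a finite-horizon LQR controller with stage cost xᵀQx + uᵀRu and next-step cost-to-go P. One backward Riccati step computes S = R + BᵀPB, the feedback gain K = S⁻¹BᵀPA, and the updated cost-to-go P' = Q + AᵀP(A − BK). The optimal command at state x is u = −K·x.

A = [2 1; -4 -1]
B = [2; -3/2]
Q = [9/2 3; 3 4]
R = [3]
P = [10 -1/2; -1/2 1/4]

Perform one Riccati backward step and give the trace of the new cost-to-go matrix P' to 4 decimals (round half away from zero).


13.7953

BᵀP = [20.7500 -1.3750]
S = R + BᵀPB = [3] + [43.5625] = [46.5625]
BᵀPA = [47.0000 22.1250]
K = S⁻¹·BᵀPA = [1.0094 0.4752]
A−BK = [-0.0188 0.0497; -2.4859 -0.2872]
AᵀP(A−BK) = [4.5584 1.6671; 1.6671 0.7369]
P' = Q + AᵀP(A−BK) = [9.0584 4.6671; 4.6671 4.7369]
tr(P') = 13.7953


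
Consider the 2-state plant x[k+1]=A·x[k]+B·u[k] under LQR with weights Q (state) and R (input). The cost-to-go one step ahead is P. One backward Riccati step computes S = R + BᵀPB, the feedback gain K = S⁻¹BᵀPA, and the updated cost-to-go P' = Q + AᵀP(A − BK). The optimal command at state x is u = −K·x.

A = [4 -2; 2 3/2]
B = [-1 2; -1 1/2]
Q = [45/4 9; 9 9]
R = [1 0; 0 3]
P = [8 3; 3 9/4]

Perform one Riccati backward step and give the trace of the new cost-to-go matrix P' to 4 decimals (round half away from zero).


BᵀP = [-11.0000 -5.2500; 17.5000 7.1250]
S = R + BᵀPB = [1 0; 0 3] + [16.2500 -24.6250; -24.6250 38.5625] = [17.2500 -24.6250; -24.6250 41.5625]
BᵀPA = [-54.5000 14.1250; 84.2500 -24.3125]
K = S⁻¹·BᵀPA = [-1.7230 -0.1051; 1.0062 -0.6473]
A−BK = [0.2646 -0.8106; -0.2261 1.7185]
AᵀP(A−BK) = [6.3222 -2.4488; -2.4488 4.8112]
P' = Q + AᵀP(A−BK) = [17.5722 6.5512; 6.5512 13.8112]
tr(P') = 31.3834

31.3834


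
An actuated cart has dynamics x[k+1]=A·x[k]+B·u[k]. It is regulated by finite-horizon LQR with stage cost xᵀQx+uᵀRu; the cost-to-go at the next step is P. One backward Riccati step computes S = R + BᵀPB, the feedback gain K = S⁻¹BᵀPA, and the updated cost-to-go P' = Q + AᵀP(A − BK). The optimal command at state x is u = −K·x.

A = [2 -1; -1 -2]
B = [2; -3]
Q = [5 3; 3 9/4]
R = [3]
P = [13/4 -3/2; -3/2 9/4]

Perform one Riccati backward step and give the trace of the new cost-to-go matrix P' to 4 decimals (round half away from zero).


14.8364

BᵀP = [11.0000 -9.7500]
S = R + BᵀPB = [3] + [51.2500] = [54.2500]
BᵀPA = [31.7500 8.5000]
K = S⁻¹·BᵀPA = [0.5853 0.1567]
A−BK = [0.8295 -1.3134; 0.7558 -1.5300]
AᵀP(A−BK) = [2.6682 -2.4747; -2.4747 4.9182]
P' = Q + AᵀP(A−BK) = [7.6682 0.5253; 0.5253 7.1682]
tr(P') = 14.8364


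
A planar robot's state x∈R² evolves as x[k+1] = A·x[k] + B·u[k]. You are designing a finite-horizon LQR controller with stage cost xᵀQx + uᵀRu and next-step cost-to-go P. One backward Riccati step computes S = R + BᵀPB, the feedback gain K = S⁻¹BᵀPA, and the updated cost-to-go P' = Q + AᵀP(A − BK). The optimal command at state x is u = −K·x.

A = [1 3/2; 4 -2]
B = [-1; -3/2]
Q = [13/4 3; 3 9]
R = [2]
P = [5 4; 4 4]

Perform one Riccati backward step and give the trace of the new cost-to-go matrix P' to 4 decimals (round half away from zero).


BᵀP = [-11.0000 -10.0000]
S = R + BᵀPB = [2] + [26.0000] = [28.0000]
BᵀPA = [-51.0000 3.5000]
K = S⁻¹·BᵀPA = [-1.8214 0.1250]
A−BK = [-0.8214 1.6250; 1.2679 -1.8125]
AᵀP(A−BK) = [8.1071 -2.1250; -2.1250 2.8125]
P' = Q + AᵀP(A−BK) = [11.3571 0.8750; 0.8750 11.8125]
tr(P') = 23.1696

23.1696


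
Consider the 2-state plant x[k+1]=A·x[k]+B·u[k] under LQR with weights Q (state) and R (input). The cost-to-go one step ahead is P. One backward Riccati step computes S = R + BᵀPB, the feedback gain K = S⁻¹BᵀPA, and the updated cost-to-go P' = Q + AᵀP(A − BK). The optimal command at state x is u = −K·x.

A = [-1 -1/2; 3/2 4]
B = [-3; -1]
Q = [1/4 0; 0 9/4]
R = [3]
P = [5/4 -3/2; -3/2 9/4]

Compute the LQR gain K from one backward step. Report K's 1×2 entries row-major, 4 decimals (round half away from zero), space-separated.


BᵀP = [-2.2500 2.2500]
S = R + BᵀPB = [3] + [4.5000] = [7.5000]
BᵀPA = [5.6250 10.1250]
K = S⁻¹·BᵀPA = [0.7500 1.3500]
A−BK = [1.2500 3.5500; 2.2500 5.3500]
AᵀP(A−BK) = [6.5938 13.6563; 13.6563 28.6438]
P' = Q + AᵀP(A−BK) = [6.8438 13.6563; 13.6563 30.8938]
tr(P') = 37.7375

0.7500 1.3500


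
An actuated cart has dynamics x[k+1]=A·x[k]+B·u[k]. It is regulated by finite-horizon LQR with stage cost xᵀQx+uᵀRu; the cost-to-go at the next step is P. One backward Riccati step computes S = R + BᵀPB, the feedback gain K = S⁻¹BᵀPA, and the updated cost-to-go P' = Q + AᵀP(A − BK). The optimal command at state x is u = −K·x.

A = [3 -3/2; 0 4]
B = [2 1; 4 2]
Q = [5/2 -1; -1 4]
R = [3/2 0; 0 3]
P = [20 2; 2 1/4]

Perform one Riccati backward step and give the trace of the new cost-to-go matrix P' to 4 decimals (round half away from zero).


11.7273

BᵀP = [48.0000 5.0000; 24.0000 2.5000]
S = R + BᵀPB = [3/2 0; 0 3] + [116.0000 58.0000; 58.0000 29.0000] = [117.5000 58.0000; 58.0000 32.0000]
BᵀPA = [144.0000 -52.0000; 72.0000 -26.0000]
K = S⁻¹·BᵀPA = [1.0909 -0.3939; 0.2727 -0.0985]
A−BK = [0.5455 -0.6136; -4.9091 5.7727]
AᵀP(A−BK) = [3.2727 -2.1818; -2.1818 1.9545]
P' = Q + AᵀP(A−BK) = [5.7727 -3.1818; -3.1818 5.9545]
tr(P') = 11.7273
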